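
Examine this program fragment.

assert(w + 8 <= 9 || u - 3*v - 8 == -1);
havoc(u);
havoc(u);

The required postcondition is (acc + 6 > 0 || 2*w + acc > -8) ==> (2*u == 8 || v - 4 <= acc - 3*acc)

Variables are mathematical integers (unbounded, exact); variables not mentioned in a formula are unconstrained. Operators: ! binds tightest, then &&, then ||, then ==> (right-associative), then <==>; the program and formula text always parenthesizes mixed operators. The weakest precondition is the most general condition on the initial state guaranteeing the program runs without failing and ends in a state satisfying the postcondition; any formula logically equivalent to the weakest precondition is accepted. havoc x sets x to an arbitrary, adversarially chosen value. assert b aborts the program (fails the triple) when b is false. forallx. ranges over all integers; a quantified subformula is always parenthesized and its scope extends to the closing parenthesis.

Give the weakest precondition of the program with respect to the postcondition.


Working backward. After the program, the postcondition (acc + 6 > 0 || 2*w + acc > -8) ==> (2*u == 8 || v - 4 <= acc - 3*acc) must hold; in canonical form it is (acc > -6 || acc + 2*w > -8) ==> (2*u == 8 || 2*acc + v <= 4).
Before havoc u: forall u_1. ((acc > -6 || acc + 2*w > -8) ==> (2*u_1 == 8 || 2*acc + v <= 4))
Before havoc u: forall u_1. ((acc > -6 || acc + 2*w > -8) ==> (2*u_1 == 8 || 2*acc + v <= 4))
Before assert w + 8 <= 9 || u - 3*v - 8 == -1: (w <= 1 || u == 3*v + 7) && (forall u_1. ((acc > -6 || acc + 2*w > -8) ==> (2*u_1 == 8 || 2*acc + v <= 4)))
Answer: WP = (w <= 1 || u == 3*v + 7) && (forall u_1. ((acc > -6 || acc + 2*w > -8) ==> (2*u_1 == 8 || 2*acc + v <= 4)))


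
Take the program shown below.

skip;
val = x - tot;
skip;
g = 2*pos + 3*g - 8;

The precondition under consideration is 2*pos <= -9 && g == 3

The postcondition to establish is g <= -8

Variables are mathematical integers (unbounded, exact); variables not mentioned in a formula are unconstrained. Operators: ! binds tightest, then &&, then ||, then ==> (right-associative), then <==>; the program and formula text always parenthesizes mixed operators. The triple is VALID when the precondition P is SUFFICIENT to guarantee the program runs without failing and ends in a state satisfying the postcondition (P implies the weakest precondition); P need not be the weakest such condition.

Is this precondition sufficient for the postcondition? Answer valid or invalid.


Working backward. After the program, g <= -8 must hold.
Before g := 2*pos + 3*g - 8: 3*g + 2*pos <= 0
Before skip: 3*g + 2*pos <= 0
Before val := x - tot: 3*g + 2*pos <= 0
Before skip: 3*g + 2*pos <= 0
The weakest precondition is 3*g + 2*pos <= 0.
Check whether 2*pos <= -9 && g == 3 implies it.
Every state satisfying the precondition satisfies the weakest precondition: the implication holds.
Answer: valid


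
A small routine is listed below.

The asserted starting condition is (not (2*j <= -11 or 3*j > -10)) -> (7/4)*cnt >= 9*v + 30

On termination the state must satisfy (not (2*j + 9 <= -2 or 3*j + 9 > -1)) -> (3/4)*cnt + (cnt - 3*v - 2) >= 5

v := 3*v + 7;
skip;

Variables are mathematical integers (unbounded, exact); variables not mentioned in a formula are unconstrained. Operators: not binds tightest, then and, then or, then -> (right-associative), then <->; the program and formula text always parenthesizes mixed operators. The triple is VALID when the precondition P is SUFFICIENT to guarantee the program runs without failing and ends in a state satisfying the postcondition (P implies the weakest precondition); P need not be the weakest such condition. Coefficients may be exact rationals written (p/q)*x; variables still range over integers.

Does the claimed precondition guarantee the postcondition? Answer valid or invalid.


Working backward. After the program, the postcondition (not (2*j + 9 <= -2 or 3*j + 9 > -1)) -> (3/4)*cnt + (cnt - 3*v - 2) >= 5 must hold; in canonical form it is (not (2*j <= -11 or 3*j > -10)) -> (7/4)*cnt >= 3*v + 7.
Before skip: (not (2*j <= -11 or 3*j > -10)) -> (7/4)*cnt >= 3*v + 7
Before v := 3*v + 7: (not (2*j <= -11 or 3*j > -10)) -> (7/4)*cnt >= 9*v + 28
The weakest precondition is (not (2*j <= -11 or 3*j > -10)) -> (7/4)*cnt >= 9*v + 28.
Check whether (not (2*j <= -11 or 3*j > -10)) -> (7/4)*cnt >= 9*v + 30 implies it.
Every state satisfying the precondition satisfies the weakest precondition: the implication holds.
Answer: valid


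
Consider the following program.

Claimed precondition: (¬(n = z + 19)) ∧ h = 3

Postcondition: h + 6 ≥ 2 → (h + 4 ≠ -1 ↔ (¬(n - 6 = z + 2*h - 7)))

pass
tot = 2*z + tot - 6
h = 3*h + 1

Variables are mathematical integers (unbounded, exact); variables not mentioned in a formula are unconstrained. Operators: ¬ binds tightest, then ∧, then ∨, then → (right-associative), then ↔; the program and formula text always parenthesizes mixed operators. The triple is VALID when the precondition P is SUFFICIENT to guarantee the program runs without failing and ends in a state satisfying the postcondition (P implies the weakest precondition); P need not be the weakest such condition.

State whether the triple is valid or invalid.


Working backward. After the program, the postcondition h + 6 ≥ 2 → (h + 4 ≠ -1 ↔ (¬(n - 6 = z + 2*h - 7))) must hold; in canonical form it is h ≥ -4 → (h ≠ -5 ↔ (¬(n = 2*h + z - 1))).
Before h := 3*h + 1: 3*h ≥ -5 → (3*h ≠ -6 ↔ (¬(n = 6*h + z + 1)))
Before tot := 2*z + tot - 6: 3*h ≥ -5 → (3*h ≠ -6 ↔ (¬(n = 6*h + z + 1)))
Before skip: 3*h ≥ -5 → (3*h ≠ -6 ↔ (¬(n = 6*h + z + 1)))
The weakest precondition is 3*h ≥ -5 → (3*h ≠ -6 ↔ (¬(n = 6*h + z + 1))).
Check whether (¬(n = z + 19)) ∧ h = 3 implies it.
Every state satisfying the precondition satisfies the weakest precondition: the implication holds.
Answer: valid


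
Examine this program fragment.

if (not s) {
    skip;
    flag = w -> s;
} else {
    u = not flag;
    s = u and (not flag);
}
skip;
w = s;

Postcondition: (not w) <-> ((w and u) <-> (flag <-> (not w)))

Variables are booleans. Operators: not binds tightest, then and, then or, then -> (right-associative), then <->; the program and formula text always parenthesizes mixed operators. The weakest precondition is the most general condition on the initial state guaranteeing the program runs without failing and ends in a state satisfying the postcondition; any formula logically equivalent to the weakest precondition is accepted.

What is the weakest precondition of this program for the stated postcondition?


Working backward. After the program, (not w) <-> ((w and u) <-> (flag <-> (not w))) must hold.
Before w := s: (not s) <-> ((s and u) <-> (flag <-> (not s)))
Before skip: (not s) <-> ((s and u) <-> (flag <-> (not s)))
Then branch requires (not s) <-> ((s and u) <-> ((w -> s) <-> (not s))); else branch requires flag <-> (not flag).
Before the if: ((not s) -> ((not s) <-> ((s and u) <-> ((w -> s) <-> (not s))))) and (s -> (flag <-> (not flag)))
Answer: WP = ((not s) -> ((not s) <-> ((s and u) <-> ((w -> s) <-> (not s))))) and (s -> (flag <-> (not flag)))


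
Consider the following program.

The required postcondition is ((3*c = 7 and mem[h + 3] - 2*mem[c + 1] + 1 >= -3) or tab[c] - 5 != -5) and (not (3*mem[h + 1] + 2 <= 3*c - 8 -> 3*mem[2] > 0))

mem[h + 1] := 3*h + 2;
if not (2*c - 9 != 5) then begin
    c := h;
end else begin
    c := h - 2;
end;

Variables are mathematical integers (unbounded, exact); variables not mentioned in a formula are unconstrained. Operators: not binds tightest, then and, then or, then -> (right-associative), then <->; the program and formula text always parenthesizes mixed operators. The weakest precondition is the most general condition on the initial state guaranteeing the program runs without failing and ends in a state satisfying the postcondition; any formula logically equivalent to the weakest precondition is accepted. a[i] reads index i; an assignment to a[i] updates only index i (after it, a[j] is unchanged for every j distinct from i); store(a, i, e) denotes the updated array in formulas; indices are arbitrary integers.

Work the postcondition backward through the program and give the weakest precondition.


Working backward. After the program, the postcondition ((3*c = 7 and mem[h + 3] - 2*mem[c + 1] + 1 >= -3) or tab[c] - 5 != -5) and (not (3*mem[h + 1] + 2 <= 3*c - 8 -> 3*mem[2] > 0)) must hold; in canonical form it is ((3*c = 7 and mem[h + 3] >= 2*mem[c + 1] - 4) or tab[c] != 0) and (not (3*mem[h + 1] <= 3*c - 10 -> 3*mem[2] > 0)).
Then branch requires ((3*h = 7 and mem[h + 3] >= 2*mem[h + 1] - 4) or tab[h] != 0) and (not (3*mem[h + 1] <= 3*h - 10 -> 3*mem[2] > 0)); else branch requires ((3*h = 13 and mem[h + 3] >= 2*mem[h - 1] - 4) or tab[h - 2] != 0) and (not (3*mem[h + 1] <= 3*h - 16 -> 3*mem[2] > 0)).
Before the if: ((not (2*c != 14)) -> (((3*h = 7 and mem[h + 3] >= 2*mem[h + 1] - 4) or tab[h] != 0) and (not (3*mem[h + 1] <= 3*h - 10 -> 3*mem[2] > 0)))) and (2*c != 14 -> (((3*h = 13 and mem[h + 3] >= 2*mem[h - 1] - 4) or tab[h - 2] != 0) and (not (3*mem[h + 1] <= 3*h - 16 -> 3*mem[2] > 0))))
Before mem[h + 1] := 3*h + 2: ((not (2*c != 14)) -> (((3*h = 7 and store(mem, h + 1, 3*h + 2)[h + 3] >= 2*store(mem, h + 1, 3*h + 2)[h + 1] - 4) or tab[h] != 0) and (not (3*store(mem, h + 1, 3*h + 2)[h + 1] <= 3*h - 10 -> 3*store(mem, h + 1, 3*h + 2)[2] > 0)))) and (2*c != 14 -> (((3*h = 13 and store(mem, h + 1, 3*h + 2)[h + 3] >= 2*store(mem, h + 1, 3*h + 2)[h - 1] - 4) or tab[h - 2] != 0) and (not (3*store(mem, h + 1, 3*h + 2)[h + 1] <= 3*h - 16 -> 3*store(mem, h + 1, 3*h + 2)[2] > 0))))
Answer: WP = ((not (2*c != 14)) -> (((3*h = 7 and store(mem, h + 1, 3*h + 2)[h + 3] >= 2*store(mem, h + 1, 3*h + 2)[h + 1] - 4) or tab[h] != 0) and (not (3*store(mem, h + 1, 3*h + 2)[h + 1] <= 3*h - 10 -> 3*store(mem, h + 1, 3*h + 2)[2] > 0)))) and (2*c != 14 -> (((3*h = 13 and store(mem, h + 1, 3*h + 2)[h + 3] >= 2*store(mem, h + 1, 3*h + 2)[h - 1] - 4) or tab[h - 2] != 0) and (not (3*store(mem, h + 1, 3*h + 2)[h + 1] <= 3*h - 16 -> 3*store(mem, h + 1, 3*h + 2)[2] > 0))))


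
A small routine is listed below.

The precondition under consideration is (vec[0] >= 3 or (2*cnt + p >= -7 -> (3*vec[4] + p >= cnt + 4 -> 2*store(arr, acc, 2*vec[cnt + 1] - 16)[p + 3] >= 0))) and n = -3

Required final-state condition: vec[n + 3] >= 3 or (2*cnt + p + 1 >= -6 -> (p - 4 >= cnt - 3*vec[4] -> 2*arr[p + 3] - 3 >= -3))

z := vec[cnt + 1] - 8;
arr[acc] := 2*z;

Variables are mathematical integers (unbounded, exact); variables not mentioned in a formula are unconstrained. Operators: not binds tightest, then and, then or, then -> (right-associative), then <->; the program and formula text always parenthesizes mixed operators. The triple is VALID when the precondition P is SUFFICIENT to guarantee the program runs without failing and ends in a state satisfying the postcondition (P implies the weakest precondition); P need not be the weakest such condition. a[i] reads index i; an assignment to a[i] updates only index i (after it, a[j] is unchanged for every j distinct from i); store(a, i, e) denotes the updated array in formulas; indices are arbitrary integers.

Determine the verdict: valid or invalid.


Working backward. After the program, the postcondition vec[n + 3] >= 3 or (2*cnt + p + 1 >= -6 -> (p - 4 >= cnt - 3*vec[4] -> 2*arr[p + 3] - 3 >= -3)) must hold; in canonical form it is vec[n + 3] >= 3 or (2*cnt + p >= -7 -> (3*vec[4] + p >= cnt + 4 -> 2*arr[p + 3] >= 0)).
Before arr[acc] := 2*z: vec[n + 3] >= 3 or (2*cnt + p >= -7 -> (3*vec[4] + p >= cnt + 4 -> 2*store(arr, acc, 2*z)[p + 3] >= 0))
Before z := vec[cnt + 1] - 8: vec[n + 3] >= 3 or (2*cnt + p >= -7 -> (3*vec[4] + p >= cnt + 4 -> 2*store(arr, acc, 2*vec[cnt + 1] - 16)[p + 3] >= 0))
The weakest precondition is vec[n + 3] >= 3 or (2*cnt + p >= -7 -> (3*vec[4] + p >= cnt + 4 -> 2*store(arr, acc, 2*vec[cnt + 1] - 16)[p + 3] >= 0)).
Check whether (vec[0] >= 3 or (2*cnt + p >= -7 -> (3*vec[4] + p >= cnt + 4 -> 2*store(arr, acc, 2*vec[cnt + 1] - 16)[p + 3] >= 0))) and n = -3 implies it.
Every state satisfying the precondition satisfies the weakest precondition: the implication holds.
Answer: valid


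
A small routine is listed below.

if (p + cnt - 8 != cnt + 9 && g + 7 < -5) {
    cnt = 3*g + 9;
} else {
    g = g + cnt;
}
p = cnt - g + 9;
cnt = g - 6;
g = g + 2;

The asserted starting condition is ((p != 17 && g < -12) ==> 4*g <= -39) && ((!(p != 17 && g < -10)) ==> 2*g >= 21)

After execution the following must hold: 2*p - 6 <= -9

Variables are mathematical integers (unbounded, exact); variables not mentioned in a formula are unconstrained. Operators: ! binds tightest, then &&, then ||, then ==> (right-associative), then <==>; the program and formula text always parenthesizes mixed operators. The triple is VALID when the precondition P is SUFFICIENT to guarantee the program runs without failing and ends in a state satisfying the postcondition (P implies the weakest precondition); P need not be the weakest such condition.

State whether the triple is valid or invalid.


Working backward. After the program, the postcondition 2*p - 6 <= -9 must hold; in canonical form it is 2*p <= -3.
Before g := g + 2: 2*p <= -3
Before cnt := g - 6: 2*p <= -3
Before p := cnt - g + 9: 2*cnt <= 2*g - 21
Then branch requires 4*g <= -39; else branch requires 2*g >= 21.
Before the if: ((p != 17 && g < -12) ==> 4*g <= -39) && ((!(p != 17 && g < -12)) ==> 2*g >= 21)
The weakest precondition is ((p != 17 && g < -12) ==> 4*g <= -39) && ((!(p != 17 && g < -12)) ==> 2*g >= 21).
Check whether ((p != 17 && g < -12) ==> 4*g <= -39) && ((!(p != 17 && g < -10)) ==> 2*g >= 21) implies it.
Countermodel: at the initial state g = -12, p = 18, the precondition holds but the weakest precondition fails.
Answer: invalid


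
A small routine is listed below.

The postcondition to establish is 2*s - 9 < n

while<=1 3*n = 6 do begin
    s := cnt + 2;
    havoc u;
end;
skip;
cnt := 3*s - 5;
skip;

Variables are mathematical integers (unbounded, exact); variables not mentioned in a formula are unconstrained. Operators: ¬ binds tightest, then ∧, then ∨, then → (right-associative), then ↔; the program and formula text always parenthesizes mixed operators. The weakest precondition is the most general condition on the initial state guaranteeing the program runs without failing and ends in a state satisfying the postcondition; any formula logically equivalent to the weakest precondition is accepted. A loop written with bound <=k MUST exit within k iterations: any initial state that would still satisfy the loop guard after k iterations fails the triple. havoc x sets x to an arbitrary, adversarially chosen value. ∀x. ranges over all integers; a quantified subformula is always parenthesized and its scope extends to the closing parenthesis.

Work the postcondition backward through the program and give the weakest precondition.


Working backward. After the program, the postcondition 2*s - 9 < n must hold; in canonical form it is 2*s < n + 9.
Before skip: 2*s < n + 9
Before cnt := 3*s - 5: 2*s < n + 9
Before skip: 2*s < n + 9
Before the loop (bound <=1), unroll the exhaustion recursion (WP_0 = exit-now case; WP_j = one more guarded iteration, up to j = 1):
  WP_0: (¬(3*n = 6)) ∧ 2*s < n + 9
  WP_1: (3*n = 6 → ((¬(3*n = 6)) ∧ 2*cnt < n + 5)) ∧ ((¬(3*n = 6)) → 2*s < n + 9)
So before the loop: (3*n = 6 → ((¬(3*n = 6)) ∧ 2*cnt < n + 5)) ∧ ((¬(3*n = 6)) → 2*s < n + 9)
Answer: WP = (3*n = 6 → ((¬(3*n = 6)) ∧ 2*cnt < n + 5)) ∧ ((¬(3*n = 6)) → 2*s < n + 9)


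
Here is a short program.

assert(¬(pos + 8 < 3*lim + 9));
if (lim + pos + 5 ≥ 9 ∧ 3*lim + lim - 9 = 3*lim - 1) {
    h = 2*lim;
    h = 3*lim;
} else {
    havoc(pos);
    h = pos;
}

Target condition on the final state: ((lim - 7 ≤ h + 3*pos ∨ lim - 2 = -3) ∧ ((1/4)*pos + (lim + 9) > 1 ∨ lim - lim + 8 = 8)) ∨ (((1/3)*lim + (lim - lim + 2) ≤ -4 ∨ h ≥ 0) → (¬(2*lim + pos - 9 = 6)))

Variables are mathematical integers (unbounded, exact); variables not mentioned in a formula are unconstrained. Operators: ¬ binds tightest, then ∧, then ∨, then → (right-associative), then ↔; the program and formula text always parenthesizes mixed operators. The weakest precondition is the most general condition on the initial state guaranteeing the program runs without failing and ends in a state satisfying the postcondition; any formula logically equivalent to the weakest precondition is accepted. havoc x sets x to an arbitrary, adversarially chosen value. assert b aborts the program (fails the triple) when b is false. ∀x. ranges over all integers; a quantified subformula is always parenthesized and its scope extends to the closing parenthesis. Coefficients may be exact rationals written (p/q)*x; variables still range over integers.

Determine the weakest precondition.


Working backward. After the program, the postcondition ((lim - 7 ≤ h + 3*pos ∨ lim - 2 = -3) ∧ ((1/4)*pos + (lim + 9) > 1 ∨ lim - lim + 8 = 8)) ∨ (((1/3)*lim + (lim - lim + 2) ≤ -4 ∨ h ≥ 0) → (¬(2*lim + pos - 9 = 6))) must hold; in canonical form it is lim ≤ h + 3*pos + 7 ∨ lim = -1 ∨ (((1/3)*lim ≤ -6 ∨ h ≥ 0) → (¬(2*lim + pos = 15))).
Then branch requires 2*lim + 3*pos ≥ -7 ∨ lim = -1 ∨ (((1/3)*lim ≤ -6 ∨ 3*lim ≥ 0) → (¬(2*lim + pos = 15))); else branch requires ∀pos_1. (lim ≤ 4*pos_1 + 7 ∨ lim = -1 ∨ (((1/3)*lim ≤ -6 ∨ pos_1 ≥ 0) → (¬(2*lim + pos_1 = 15)))).
Before the if: ((lim + pos ≥ 4 ∧ lim = 8) → (2*lim + 3*pos ≥ -7 ∨ lim = -1 ∨ (((1/3)*lim ≤ -6 ∨ 3*lim ≥ 0) → (¬(2*lim + pos = 15))))) ∧ ((¬(lim + pos ≥ 4 ∧ lim = 8)) → (∀pos_1. (lim ≤ 4*pos_1 + 7 ∨ lim = -1 ∨ (((1/3)*lim ≤ -6 ∨ pos_1 ≥ 0) → (¬(2*lim + pos_1 = 15))))))
Before assert ¬(pos + 8 < 3*lim + 9): (¬(pos < 3*lim + 1)) ∧ ((lim + pos ≥ 4 ∧ lim = 8) → (2*lim + 3*pos ≥ -7 ∨ lim = -1 ∨ (((1/3)*lim ≤ -6 ∨ 3*lim ≥ 0) → (¬(2*lim + pos = 15))))) ∧ ((¬(lim + pos ≥ 4 ∧ lim = 8)) → (∀pos_1. (lim ≤ 4*pos_1 + 7 ∨ lim = -1 ∨ (((1/3)*lim ≤ -6 ∨ pos_1 ≥ 0) → (¬(2*lim + pos_1 = 15))))))
Answer: WP = (¬(pos < 3*lim + 1)) ∧ ((lim + pos ≥ 4 ∧ lim = 8) → (2*lim + 3*pos ≥ -7 ∨ lim = -1 ∨ (((1/3)*lim ≤ -6 ∨ 3*lim ≥ 0) → (¬(2*lim + pos = 15))))) ∧ ((¬(lim + pos ≥ 4 ∧ lim = 8)) → (∀pos_1. (lim ≤ 4*pos_1 + 7 ∨ lim = -1 ∨ (((1/3)*lim ≤ -6 ∨ pos_1 ≥ 0) → (¬(2*lim + pos_1 = 15))))))


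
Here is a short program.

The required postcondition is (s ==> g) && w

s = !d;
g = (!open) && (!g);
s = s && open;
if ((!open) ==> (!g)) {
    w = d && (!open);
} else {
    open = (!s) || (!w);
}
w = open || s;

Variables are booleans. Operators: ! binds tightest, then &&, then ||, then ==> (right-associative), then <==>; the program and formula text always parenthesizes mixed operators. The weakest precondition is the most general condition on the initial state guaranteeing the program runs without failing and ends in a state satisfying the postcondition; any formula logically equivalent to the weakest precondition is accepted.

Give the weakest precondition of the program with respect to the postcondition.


Working backward. After the program, (s ==> g) && w must hold.
Before w := open || s: (s ==> g) && (open || s)
Then branch requires (s ==> g) && (open || s); else branch requires s ==> g.
Before the if: (((!open) ==> (!g)) ==> ((s ==> g) && (open || s))) && ((!((!open) ==> (!g))) ==> (s ==> g))
Before s := s && open: (((!open) ==> (!g)) ==> (((s && open) ==> g) && (open || (s && open)))) && ((!((!open) ==> (!g))) ==> ((s && open) ==> g))
Before g := (!open) && (!g): (((!open) ==> (!((!open) && (!g)))) ==> (((s && open) ==> ((!open) && (!g))) && (open || (s && open)))) && ((!((!open) ==> (!((!open) && (!g))))) ==> ((s && open) ==> ((!open) && (!g))))
Before s := !d: (((!open) ==> (!((!open) && (!g)))) ==> ((((!d) && open) ==> ((!open) && (!g))) && (open || ((!d) && open)))) && ((!((!open) ==> (!((!open) && (!g))))) ==> (((!d) && open) ==> ((!open) && (!g))))
Answer: WP = (((!open) ==> (!((!open) && (!g)))) ==> ((((!d) && open) ==> ((!open) && (!g))) && (open || ((!d) && open)))) && ((!((!open) ==> (!((!open) && (!g))))) ==> (((!d) && open) ==> ((!open) && (!g))))


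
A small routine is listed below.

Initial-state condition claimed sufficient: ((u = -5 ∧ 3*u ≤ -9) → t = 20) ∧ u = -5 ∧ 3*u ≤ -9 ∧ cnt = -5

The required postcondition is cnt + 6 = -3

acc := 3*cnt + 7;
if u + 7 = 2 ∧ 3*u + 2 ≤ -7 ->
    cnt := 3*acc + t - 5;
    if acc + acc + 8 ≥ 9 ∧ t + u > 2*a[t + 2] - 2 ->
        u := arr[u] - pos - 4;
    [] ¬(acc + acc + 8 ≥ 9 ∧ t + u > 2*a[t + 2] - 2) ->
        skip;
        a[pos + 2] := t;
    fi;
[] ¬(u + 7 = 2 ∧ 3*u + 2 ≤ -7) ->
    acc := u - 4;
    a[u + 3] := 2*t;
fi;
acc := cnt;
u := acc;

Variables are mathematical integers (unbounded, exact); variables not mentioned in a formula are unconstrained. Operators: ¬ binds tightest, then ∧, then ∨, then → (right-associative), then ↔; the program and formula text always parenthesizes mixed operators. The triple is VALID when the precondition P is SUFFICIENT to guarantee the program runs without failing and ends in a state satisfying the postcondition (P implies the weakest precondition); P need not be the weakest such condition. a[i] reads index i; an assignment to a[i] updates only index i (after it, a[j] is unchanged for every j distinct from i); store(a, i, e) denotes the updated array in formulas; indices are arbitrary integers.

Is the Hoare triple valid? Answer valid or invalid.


Working backward. After the program, the postcondition cnt + 6 = -3 must hold; in canonical form it is cnt = -9.
Before u := acc: cnt = -9
Before acc := cnt: cnt = -9
Then branch requires ((2*acc ≥ 1 ∧ t + u > 2*a[t + 2] - 2) → 3*acc + t = -4) ∧ ((¬(2*acc ≥ 1 ∧ t + u > 2*a[t + 2] - 2)) → 3*acc + t = -4); else branch requires cnt = -9.
Before the if: ((u = -5 ∧ 3*u ≤ -9) → (((2*acc ≥ 1 ∧ t + u > 2*a[t + 2] - 2) → 3*acc + t = -4) ∧ ((¬(2*acc ≥ 1 ∧ t + u > 2*a[t + 2] - 2)) → 3*acc + t = -4))) ∧ ((¬(u = -5 ∧ 3*u ≤ -9)) → cnt = -9)
Before acc := 3*cnt + 7: ((u = -5 ∧ 3*u ≤ -9) → (((6*cnt ≥ -13 ∧ t + u > 2*a[t + 2] - 2) → 9*cnt + t = -25) ∧ ((¬(6*cnt ≥ -13 ∧ t + u > 2*a[t + 2] - 2)) → 9*cnt + t = -25))) ∧ ((¬(u = -5 ∧ 3*u ≤ -9)) → cnt = -9)
The weakest precondition is ((u = -5 ∧ 3*u ≤ -9) → (((6*cnt ≥ -13 ∧ t + u > 2*a[t + 2] - 2) → 9*cnt + t = -25) ∧ ((¬(6*cnt ≥ -13 ∧ t + u > 2*a[t + 2] - 2)) → 9*cnt + t = -25))) ∧ ((¬(u = -5 ∧ 3*u ≤ -9)) → cnt = -9).
Check whether ((u = -5 ∧ 3*u ≤ -9) → t = 20) ∧ u = -5 ∧ 3*u ≤ -9 ∧ cnt = -5 implies it.
Every state satisfying the precondition satisfies the weakest precondition: the implication holds.
Answer: valid


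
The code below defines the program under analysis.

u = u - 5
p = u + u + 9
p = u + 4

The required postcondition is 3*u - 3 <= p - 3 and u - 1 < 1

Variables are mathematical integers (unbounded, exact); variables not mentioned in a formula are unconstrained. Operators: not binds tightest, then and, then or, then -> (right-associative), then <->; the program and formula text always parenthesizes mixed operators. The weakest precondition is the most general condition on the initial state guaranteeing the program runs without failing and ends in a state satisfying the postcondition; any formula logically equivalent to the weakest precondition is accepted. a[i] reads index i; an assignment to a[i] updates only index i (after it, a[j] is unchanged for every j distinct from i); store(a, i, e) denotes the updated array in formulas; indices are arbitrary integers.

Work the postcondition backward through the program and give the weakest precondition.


Working backward. After the program, the postcondition 3*u - 3 <= p - 3 and u - 1 < 1 must hold; in canonical form it is 3*u <= p and u < 2.
Before p := u + 4: 2*u <= 4 and u < 2
Before p := u + u + 9: 2*u <= 4 and u < 2
Before u := u - 5: 2*u <= 14 and u < 7
Answer: WP = 2*u <= 14 and u < 7


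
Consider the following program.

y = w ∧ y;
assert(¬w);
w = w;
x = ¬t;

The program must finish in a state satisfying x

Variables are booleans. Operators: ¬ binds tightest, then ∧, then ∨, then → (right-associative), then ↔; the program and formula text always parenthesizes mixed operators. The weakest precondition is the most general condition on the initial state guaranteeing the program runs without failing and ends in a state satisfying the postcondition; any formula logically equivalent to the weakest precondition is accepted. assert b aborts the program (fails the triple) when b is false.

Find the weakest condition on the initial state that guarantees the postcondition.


Working backward. After the program, x must hold.
Before x := ¬t: ¬t
Before w := w: ¬t
Before assert ¬w: (¬w) ∧ (¬t)
Before y := w ∧ y: (¬w) ∧ (¬t)
Answer: WP = (¬w) ∧ (¬t)


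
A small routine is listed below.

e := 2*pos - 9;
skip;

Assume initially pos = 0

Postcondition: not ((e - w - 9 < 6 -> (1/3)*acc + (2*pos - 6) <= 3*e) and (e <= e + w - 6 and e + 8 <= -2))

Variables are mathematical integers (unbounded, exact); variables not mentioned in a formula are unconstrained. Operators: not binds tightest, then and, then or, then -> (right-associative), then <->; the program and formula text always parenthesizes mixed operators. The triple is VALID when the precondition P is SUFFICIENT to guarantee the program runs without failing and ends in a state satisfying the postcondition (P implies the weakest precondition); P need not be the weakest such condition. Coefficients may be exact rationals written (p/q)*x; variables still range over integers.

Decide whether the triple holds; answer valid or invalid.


Working backward. After the program, the postcondition not ((e - w - 9 < 6 -> (1/3)*acc + (2*pos - 6) <= 3*e) and (e <= e + w - 6 and e + 8 <= -2)) must hold; in canonical form it is not ((e < w + 15 -> (1/3)*acc + 2*pos <= 3*e + 6) and w >= 6 and e <= -10).
Before skip: not ((e < w + 15 -> (1/3)*acc + 2*pos <= 3*e + 6) and w >= 6 and e <= -10)
Before e := 2*pos - 9: not ((2*pos < w + 24 -> (1/3)*acc <= 4*pos - 21) and w >= 6 and 2*pos <= -1)
The weakest precondition is not ((2*pos < w + 24 -> (1/3)*acc <= 4*pos - 21) and w >= 6 and 2*pos <= -1).
Check whether pos = 0 implies it.
Every state satisfying the precondition satisfies the weakest precondition: the implication holds.
Answer: valid


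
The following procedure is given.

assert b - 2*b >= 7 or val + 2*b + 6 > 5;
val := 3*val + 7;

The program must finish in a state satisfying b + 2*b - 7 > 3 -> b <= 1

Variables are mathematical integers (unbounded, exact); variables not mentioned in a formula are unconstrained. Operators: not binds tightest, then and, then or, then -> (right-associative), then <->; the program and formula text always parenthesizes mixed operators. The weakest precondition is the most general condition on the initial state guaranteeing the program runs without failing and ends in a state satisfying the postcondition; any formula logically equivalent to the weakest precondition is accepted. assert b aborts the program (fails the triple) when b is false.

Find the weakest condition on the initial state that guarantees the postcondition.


Working backward. After the program, the postcondition b + 2*b - 7 > 3 -> b <= 1 must hold; in canonical form it is 3*b > 10 -> b <= 1.
Before val := 3*val + 7: 3*b > 10 -> b <= 1
Before assert b - 2*b >= 7 or val + 2*b + 6 > 5: (b <= -7 or 2*b + val > -1) and (3*b > 10 -> b <= 1)
Answer: WP = (b <= -7 or 2*b + val > -1) and (3*b > 10 -> b <= 1)


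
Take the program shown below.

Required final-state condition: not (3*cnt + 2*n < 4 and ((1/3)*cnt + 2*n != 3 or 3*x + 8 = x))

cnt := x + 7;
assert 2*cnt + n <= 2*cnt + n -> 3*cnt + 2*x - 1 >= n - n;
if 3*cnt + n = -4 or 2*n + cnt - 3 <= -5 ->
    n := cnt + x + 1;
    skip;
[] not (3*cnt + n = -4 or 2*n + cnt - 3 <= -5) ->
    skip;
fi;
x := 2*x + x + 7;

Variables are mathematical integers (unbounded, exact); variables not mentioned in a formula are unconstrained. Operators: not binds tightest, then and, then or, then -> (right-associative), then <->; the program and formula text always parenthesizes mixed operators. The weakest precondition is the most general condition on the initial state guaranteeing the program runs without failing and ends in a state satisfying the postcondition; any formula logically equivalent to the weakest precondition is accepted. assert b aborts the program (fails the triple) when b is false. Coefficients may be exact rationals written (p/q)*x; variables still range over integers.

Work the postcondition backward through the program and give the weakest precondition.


Working backward. After the program, the postcondition not (3*cnt + 2*n < 4 and ((1/3)*cnt + 2*n != 3 or 3*x + 8 = x)) must hold; in canonical form it is not (3*cnt + 2*n < 4 and ((1/3)*cnt + 2*n != 3 or 2*x = -8)).
Before x := 2*x + x + 7: not (3*cnt + 2*n < 4 and ((1/3)*cnt + 2*n != 3 or 6*x = -22))
Then branch requires not (5*cnt + 2*x < 2 and ((7/3)*cnt + 2*x != 1 or 6*x = -22)); else branch requires not (3*cnt + 2*n < 4 and ((1/3)*cnt + 2*n != 3 or 6*x = -22)).
Before the if: ((3*cnt + n = -4 or cnt + 2*n <= -2) -> (not (5*cnt + 2*x < 2 and ((7/3)*cnt + 2*x != 1 or 6*x = -22)))) and ((not (3*cnt + n = -4 or cnt + 2*n <= -2)) -> (not (3*cnt + 2*n < 4 and ((1/3)*cnt + 2*n != 3 or 6*x = -22))))
Before assert 2*cnt + n <= 2*cnt + n -> 3*cnt + 2*x - 1 >= n - n: 3*cnt + 2*x >= 1 and ((3*cnt + n = -4 or cnt + 2*n <= -2) -> (not (5*cnt + 2*x < 2 and ((7/3)*cnt + 2*x != 1 or 6*x = -22)))) and ((not (3*cnt + n = -4 or cnt + 2*n <= -2)) -> (not (3*cnt + 2*n < 4 and ((1/3)*cnt + 2*n != 3 or 6*x = -22))))
Before cnt := x + 7: 5*x >= -20 and ((n + 3*x = -25 or 2*n + x <= -9) -> (not (7*x < -33 and ((13/3)*x != -46/3 or 6*x = -22)))) and ((not (n + 3*x = -25 or 2*n + x <= -9)) -> (not (2*n + 3*x < -17 and (2*n + (1/3)*x != 2/3 or 6*x = -22))))
Answer: WP = 5*x >= -20 and ((n + 3*x = -25 or 2*n + x <= -9) -> (not (7*x < -33 and ((13/3)*x != -46/3 or 6*x = -22)))) and ((not (n + 3*x = -25 or 2*n + x <= -9)) -> (not (2*n + 3*x < -17 and (2*n + (1/3)*x != 2/3 or 6*x = -22))))


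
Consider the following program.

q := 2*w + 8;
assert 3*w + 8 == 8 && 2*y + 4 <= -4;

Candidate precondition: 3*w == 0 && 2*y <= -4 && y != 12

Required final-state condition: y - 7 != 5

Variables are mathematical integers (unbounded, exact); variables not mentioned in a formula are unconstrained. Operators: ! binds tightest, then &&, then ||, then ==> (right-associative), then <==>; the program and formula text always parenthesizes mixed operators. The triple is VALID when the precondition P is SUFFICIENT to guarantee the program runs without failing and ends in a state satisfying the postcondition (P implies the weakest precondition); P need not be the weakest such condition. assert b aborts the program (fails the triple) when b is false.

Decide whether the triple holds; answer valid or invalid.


Working backward. After the program, the postcondition y - 7 != 5 must hold; in canonical form it is y != 12.
Before assert 3*w + 8 == 8 && 2*y + 4 <= -4: 3*w == 0 && 2*y <= -8 && y != 12
Before q := 2*w + 8: 3*w == 0 && 2*y <= -8 && y != 12
The weakest precondition is 3*w == 0 && 2*y <= -8 && y != 12.
Check whether 3*w == 0 && 2*y <= -4 && y != 12 implies it.
Countermodel: at the initial state w = 0, y = -3, the precondition holds but the weakest precondition fails.
Answer: invalid


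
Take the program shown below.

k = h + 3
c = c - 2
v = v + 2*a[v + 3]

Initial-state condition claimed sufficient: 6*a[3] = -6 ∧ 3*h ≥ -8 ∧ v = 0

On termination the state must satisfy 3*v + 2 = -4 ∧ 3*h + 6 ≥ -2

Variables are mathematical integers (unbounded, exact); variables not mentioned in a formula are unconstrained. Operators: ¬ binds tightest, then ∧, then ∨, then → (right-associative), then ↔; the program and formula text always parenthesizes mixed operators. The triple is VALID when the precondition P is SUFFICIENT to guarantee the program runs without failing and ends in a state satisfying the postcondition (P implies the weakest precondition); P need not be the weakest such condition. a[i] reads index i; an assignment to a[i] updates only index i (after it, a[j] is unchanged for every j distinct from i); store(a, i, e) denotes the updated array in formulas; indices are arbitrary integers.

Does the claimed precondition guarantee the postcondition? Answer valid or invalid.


Working backward. After the program, the postcondition 3*v + 2 = -4 ∧ 3*h + 6 ≥ -2 must hold; in canonical form it is 3*v = -6 ∧ 3*h ≥ -8.
Before v := v + 2*a[v + 3]: 6*a[v + 3] + 3*v = -6 ∧ 3*h ≥ -8
Before c := c - 2: 6*a[v + 3] + 3*v = -6 ∧ 3*h ≥ -8
Before k := h + 3: 6*a[v + 3] + 3*v = -6 ∧ 3*h ≥ -8
The weakest precondition is 6*a[v + 3] + 3*v = -6 ∧ 3*h ≥ -8.
Check whether 6*a[3] = -6 ∧ 3*h ≥ -8 ∧ v = 0 implies it.
Every state satisfying the precondition satisfies the weakest precondition: the implication holds.
Answer: valid


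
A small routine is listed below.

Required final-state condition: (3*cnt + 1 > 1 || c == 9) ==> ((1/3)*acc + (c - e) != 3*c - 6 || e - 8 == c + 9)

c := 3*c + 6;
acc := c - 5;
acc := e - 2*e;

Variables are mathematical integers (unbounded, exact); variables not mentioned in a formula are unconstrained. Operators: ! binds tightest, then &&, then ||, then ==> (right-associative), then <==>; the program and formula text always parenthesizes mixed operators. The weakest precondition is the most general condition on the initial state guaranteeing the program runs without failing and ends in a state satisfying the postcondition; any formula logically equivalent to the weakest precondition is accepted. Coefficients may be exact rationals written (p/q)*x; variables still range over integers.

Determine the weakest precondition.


Working backward. After the program, the postcondition (3*cnt + 1 > 1 || c == 9) ==> ((1/3)*acc + (c - e) != 3*c - 6 || e - 8 == c + 9) must hold; in canonical form it is (3*cnt > 0 || c == 9) ==> ((1/3)*acc != 2*c + e - 6 || e == c + 17).
Before acc := e - 2*e: (3*cnt > 0 || c == 9) ==> (2*c + (4/3)*e != 6 || e == c + 17)
Before acc := c - 5: (3*cnt > 0 || c == 9) ==> (2*c + (4/3)*e != 6 || e == c + 17)
Before c := 3*c + 6: (3*cnt > 0 || 3*c == 3) ==> (6*c + (4/3)*e != -6 || e == 3*c + 23)
Answer: WP = (3*cnt > 0 || 3*c == 3) ==> (6*c + (4/3)*e != -6 || e == 3*c + 23)


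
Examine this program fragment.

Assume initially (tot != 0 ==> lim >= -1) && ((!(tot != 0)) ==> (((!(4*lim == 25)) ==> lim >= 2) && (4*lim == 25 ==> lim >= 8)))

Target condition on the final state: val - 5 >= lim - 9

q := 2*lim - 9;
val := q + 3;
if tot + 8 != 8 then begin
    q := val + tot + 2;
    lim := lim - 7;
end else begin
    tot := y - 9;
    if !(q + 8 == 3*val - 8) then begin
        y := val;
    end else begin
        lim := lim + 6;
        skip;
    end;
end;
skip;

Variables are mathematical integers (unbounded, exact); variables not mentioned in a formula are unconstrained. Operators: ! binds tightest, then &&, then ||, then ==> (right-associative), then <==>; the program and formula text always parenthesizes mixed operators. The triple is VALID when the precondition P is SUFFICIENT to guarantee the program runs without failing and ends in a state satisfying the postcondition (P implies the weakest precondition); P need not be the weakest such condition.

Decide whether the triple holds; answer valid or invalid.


Working backward. After the program, the postcondition val - 5 >= lim - 9 must hold; in canonical form it is val >= lim - 4.
Before skip: val >= lim - 4
Then branch requires val >= lim - 11; else branch requires ((!(q == 3*val - 16)) ==> val >= lim - 4) && (q == 3*val - 16 ==> val >= lim + 2).
Before the if: (tot != 0 ==> val >= lim - 11) && ((!(tot != 0)) ==> (((!(q == 3*val - 16)) ==> val >= lim - 4) && (q == 3*val - 16 ==> val >= lim + 2)))
Before val := q + 3: (tot != 0 ==> q >= lim - 14) && ((!(tot != 0)) ==> (((!(2*q == 7)) ==> q >= lim - 7) && (2*q == 7 ==> q >= lim - 1)))
Before q := 2*lim - 9: (tot != 0 ==> lim >= -5) && ((!(tot != 0)) ==> (((!(4*lim == 25)) ==> lim >= 2) && (4*lim == 25 ==> lim >= 8)))
The weakest precondition is (tot != 0 ==> lim >= -5) && ((!(tot != 0)) ==> (((!(4*lim == 25)) ==> lim >= 2) && (4*lim == 25 ==> lim >= 8))).
Check whether (tot != 0 ==> lim >= -1) && ((!(tot != 0)) ==> (((!(4*lim == 25)) ==> lim >= 2) && (4*lim == 25 ==> lim >= 8))) implies it.
Every state satisfying the precondition satisfies the weakest precondition: the implication holds.
Answer: valid


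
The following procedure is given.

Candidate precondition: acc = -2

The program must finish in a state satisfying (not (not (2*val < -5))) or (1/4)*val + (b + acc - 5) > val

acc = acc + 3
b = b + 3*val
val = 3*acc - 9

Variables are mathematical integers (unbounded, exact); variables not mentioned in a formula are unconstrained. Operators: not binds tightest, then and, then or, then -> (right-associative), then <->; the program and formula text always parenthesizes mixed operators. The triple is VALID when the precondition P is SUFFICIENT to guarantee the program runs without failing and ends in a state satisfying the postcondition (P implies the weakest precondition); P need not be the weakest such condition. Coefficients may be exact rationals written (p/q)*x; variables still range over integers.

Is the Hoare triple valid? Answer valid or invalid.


Working backward. After the program, the postcondition (not (not (2*val < -5))) or (1/4)*val + (b + acc - 5) > val must hold; in canonical form it is 2*val < -5 or acc + b > (3/4)*val + 5.
Before val := 3*acc - 9: 6*acc < 13 or b > (5/4)*acc - 7/4
Before b := b + 3*val: 6*acc < 13 or b + 3*val > (5/4)*acc - 7/4
Before acc := acc + 3: 6*acc < -5 or b + 3*val > (5/4)*acc + 2
The weakest precondition is 6*acc < -5 or b + 3*val > (5/4)*acc + 2.
Check whether acc = -2 implies it.
Every state satisfying the precondition satisfies the weakest precondition: the implication holds.
Answer: valid


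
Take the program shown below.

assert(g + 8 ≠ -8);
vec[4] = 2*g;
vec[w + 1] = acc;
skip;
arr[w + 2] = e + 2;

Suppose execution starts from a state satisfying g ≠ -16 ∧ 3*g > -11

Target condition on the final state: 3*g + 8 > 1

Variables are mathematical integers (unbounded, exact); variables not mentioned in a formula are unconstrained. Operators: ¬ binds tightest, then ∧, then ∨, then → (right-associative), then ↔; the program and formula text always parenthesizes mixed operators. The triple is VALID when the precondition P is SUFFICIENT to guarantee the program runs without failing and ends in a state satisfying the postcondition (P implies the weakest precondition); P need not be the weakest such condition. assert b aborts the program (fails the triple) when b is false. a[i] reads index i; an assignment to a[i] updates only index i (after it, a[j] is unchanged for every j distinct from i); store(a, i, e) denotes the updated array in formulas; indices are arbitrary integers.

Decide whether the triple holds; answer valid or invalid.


Working backward. After the program, the postcondition 3*g + 8 > 1 must hold; in canonical form it is 3*g > -7.
Before arr[w + 2] := e + 2: 3*g > -7
Before skip: 3*g > -7
Before vec[w + 1] := acc: 3*g > -7
Before vec[4] := 2*g: 3*g > -7
Before assert g + 8 ≠ -8: g ≠ -16 ∧ 3*g > -7
The weakest precondition is g ≠ -16 ∧ 3*g > -7.
Check whether g ≠ -16 ∧ 3*g > -11 implies it.
Countermodel: at the initial state g = -3, the precondition holds but the weakest precondition fails.
Answer: invalid


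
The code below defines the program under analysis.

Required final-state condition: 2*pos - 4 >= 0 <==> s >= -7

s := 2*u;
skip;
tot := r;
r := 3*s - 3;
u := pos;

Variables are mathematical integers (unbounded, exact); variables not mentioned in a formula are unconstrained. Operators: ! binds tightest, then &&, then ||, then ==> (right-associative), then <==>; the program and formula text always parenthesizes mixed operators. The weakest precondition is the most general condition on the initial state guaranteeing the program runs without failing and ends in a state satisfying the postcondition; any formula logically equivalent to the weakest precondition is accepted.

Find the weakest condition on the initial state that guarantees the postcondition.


Working backward. After the program, the postcondition 2*pos - 4 >= 0 <==> s >= -7 must hold; in canonical form it is 2*pos >= 4 <==> s >= -7.
Before u := pos: 2*pos >= 4 <==> s >= -7
Before r := 3*s - 3: 2*pos >= 4 <==> s >= -7
Before tot := r: 2*pos >= 4 <==> s >= -7
Before skip: 2*pos >= 4 <==> s >= -7
Before s := 2*u: 2*pos >= 4 <==> 2*u >= -7
Answer: WP = 2*pos >= 4 <==> 2*u >= -7
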